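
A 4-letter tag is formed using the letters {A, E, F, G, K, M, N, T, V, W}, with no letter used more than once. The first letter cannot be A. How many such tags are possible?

4536

The first letter has 10−1 = 9 choices (anything except A).
The remaining 3 letters are filled from the other 9 symbols without repetition: 9 × 8 × 7 = 504.
Total: 9 × 504 = 4536.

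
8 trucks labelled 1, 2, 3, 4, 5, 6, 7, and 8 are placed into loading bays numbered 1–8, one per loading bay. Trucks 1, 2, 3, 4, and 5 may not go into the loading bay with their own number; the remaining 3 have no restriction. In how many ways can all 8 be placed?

Let Aᵢ (for 1 ≤ i ≤ 5) be the placements that put truck i in its forbidden loading bay. Any j of these fix j positions, leaving (8−j)! ways to fill the rest, and there are C(5,j) ways to pick which j.
By inclusion–exclusion, the number of valid placements is Σ_{j=0}^{5} (−1)^j C(5,j)·(8−j)!.
Computing: 40320 − 25200 + 7200 − 1200 + 120 − 6 = 21234.

21234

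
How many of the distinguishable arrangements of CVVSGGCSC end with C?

Fix C in the last position and arrange the remaining 8 letters.
Those 8 letters have C appearing twice, G appearing twice, S appearing twice, and V appearing twice, giving (8)!/(2!·2!·2!·2!) = 2520.

2520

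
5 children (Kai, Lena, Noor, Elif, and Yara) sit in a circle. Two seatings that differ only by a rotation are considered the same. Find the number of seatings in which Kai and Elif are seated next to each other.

12

Treat {Kai, Elif} as one unit (2 internal orders) and seat the resulting 4 units around the table: (3)! circular arrangements.
So 2 × (3)! = 2 × 6 = 12.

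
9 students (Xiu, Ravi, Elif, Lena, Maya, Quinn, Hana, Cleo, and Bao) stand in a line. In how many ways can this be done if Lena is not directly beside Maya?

282240

There are 9! = 362880 arrangements in all. If Lena and Maya are adjacent, merging them into one block gives 2·(8)! = 80640 arrangements.
So 362880 − 80640 = 282240 arrangements keep them apart.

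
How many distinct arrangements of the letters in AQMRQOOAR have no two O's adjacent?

17640

There are 9!/(2!·2!·2!·2!) = 22680 arrangements of AQMRQOOAR in total.
Arrangements with the O's together: treat OO as one letter, giving (8)!/(2!·2!·2!) = 5040.
Subtracting, 22680 − 5040 = 17640 arrangements keep the O's apart.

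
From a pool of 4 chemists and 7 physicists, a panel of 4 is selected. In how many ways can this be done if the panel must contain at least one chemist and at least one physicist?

Unrestricted: C(11,4) = 330 ways to pick any 4 of the 11.
Selections missing a whole group: no chemists → C(7,4) = 35; no physicists → C(4,4) = 1.
Both groups omitted at once is impossible, so 330 − 36 = 294.

294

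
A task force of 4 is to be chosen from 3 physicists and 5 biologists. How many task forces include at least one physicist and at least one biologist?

Unrestricted: C(8,4) = 70 ways to pick any 4 of the 8.
Selections missing a whole group: no physicists → C(5,4) = 5; no biologists → C(3,4) = 0.
Both groups omitted at once is impossible, so 70 − 5 = 65.

65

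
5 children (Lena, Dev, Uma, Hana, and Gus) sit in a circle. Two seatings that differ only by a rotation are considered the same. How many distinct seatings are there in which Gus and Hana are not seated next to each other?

12

Without the restriction there are (4)! = 24 seatings.
Those with Gus next to Hana: fuse the pair into one unit and seat 4 units around a circle — 2·(3)! = 12.
Subtracting, 24 − 12 = 12.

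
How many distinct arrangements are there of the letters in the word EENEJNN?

140

EENEJNN has 7 letters with E appearing 3 times and N appearing 3 times.
Dividing 7! = 5040 by 3!·3! = 36 for the repeated letters gives 140.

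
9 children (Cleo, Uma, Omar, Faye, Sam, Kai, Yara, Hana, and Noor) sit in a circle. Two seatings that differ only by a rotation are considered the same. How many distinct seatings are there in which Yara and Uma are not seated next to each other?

Without the restriction there are (8)! = 40320 seatings.
Seatings with Yara beside Uma: treat them as a block with 2 internal orders, giving 2 × (7)! = 10080.
Subtracting, 40320 − 10080 = 30240.

30240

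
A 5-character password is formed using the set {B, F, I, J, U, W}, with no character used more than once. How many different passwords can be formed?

720

This is a permutation of 5 out of 6: P(6,5) = 6!/1!.
That product is 6 × 5 × 4 × 3 × 2 = 720.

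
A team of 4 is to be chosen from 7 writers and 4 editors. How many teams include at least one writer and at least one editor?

Total 4-person selections from all 11: C(11,4) = 330.
Subtract selections that omit an entire group: no writers → C(4,4) = 1; no editors → C(7,4) = 35.
Both groups omitted at once is impossible, so 330 − 36 = 294.

294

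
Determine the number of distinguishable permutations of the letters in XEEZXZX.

210

Letter multiplicities in XEEZXZX: E×2, X×3, Z×2.
Dividing 7! = 5040 by 3!·2!·2! = 24 for the repeated letters gives 210.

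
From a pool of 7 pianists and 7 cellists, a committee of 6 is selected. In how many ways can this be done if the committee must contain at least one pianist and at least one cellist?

With no constraint there are C(14,6) = 3003 possible selections.
Selections missing a whole group: no pianists → C(7,6) = 7; no cellists → C(7,6) = 7.
Both groups omitted at once is impossible, so 3003 − 14 = 2989.

2989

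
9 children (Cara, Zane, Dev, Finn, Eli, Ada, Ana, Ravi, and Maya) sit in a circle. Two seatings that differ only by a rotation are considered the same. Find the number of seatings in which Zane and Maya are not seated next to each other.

Without the restriction there are (8)! = 40320 seatings.
Seatings with Zane beside Maya: treat them as a block with 2 internal orders, giving 2 × (7)! = 10080.
Subtracting, 40320 − 10080 = 30240.

30240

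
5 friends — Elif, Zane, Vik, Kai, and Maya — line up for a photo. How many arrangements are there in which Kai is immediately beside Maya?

Treat {Kai, Maya} as a single unit. There are 4 units to order, and the pair itself can be ordered 2 ways.
That gives 2 × 4! = 2 × 24 = 48.

48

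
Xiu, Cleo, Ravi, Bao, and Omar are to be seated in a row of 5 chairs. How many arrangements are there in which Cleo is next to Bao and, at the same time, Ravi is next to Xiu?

Treat {Cleo,Bao} as one block (2 orders) and {Ravi,Xiu} as another (2 orders).
That leaves 3 units to arrange: 2 × 2 × 3! = 4 × 6 = 24.

24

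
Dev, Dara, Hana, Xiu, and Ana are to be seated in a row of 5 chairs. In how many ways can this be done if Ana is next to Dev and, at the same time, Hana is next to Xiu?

Treat {Ana,Dev} as one block (2 orders) and {Hana,Xiu} as another (2 orders).
That leaves 3 units to arrange: 2 × 2 × 3! = 4 × 6 = 24.

24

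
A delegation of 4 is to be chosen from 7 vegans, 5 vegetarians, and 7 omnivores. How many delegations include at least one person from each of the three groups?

Unrestricted: C(19,4) = 3876 ways to pick any 4 of the 19.
Subtract selections that omit an entire group: no vegans → C(12,4) = 495; no vegetarians → C(14,4) = 1001; no omnivores → C(12,4) = 495.
Add back selections omitting two groups (i.e. drawn from a single group): C(7,4) + C(5,4) + C(7,4) = 75.
By inclusion–exclusion: 3876 − 1991 + 75 = 1960.

1960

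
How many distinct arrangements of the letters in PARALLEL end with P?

With the last slot taken by P, it remains to arrange the other 7 letters (ARALLEL).
Those 7 letters have A appearing twice and L appearing 3 times, giving (7)!/(3!·2!) = 420.

420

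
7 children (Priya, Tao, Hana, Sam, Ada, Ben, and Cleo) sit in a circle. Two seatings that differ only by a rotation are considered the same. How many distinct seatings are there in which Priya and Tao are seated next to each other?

240

Glue Priya and Tao into a block (2 internal orders). Seating 6 units around a circle gives (5)! arrangements.
So 2 × (5)! = 2 × 120 = 240.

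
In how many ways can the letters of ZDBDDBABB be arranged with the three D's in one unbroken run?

Treat the 3 copies of D as a single block. The multiset to arrange is then {DDD, A, B, B, B, B, Z}, 7 items in all.
That gives (7)!/(4!) = 210 arrangements.

210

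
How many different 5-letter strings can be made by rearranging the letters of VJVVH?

VJVVH has 5 letters with V appearing 3 times.
The number of distinct arrangements is 5!/(3!) = 120/6 = 20.

20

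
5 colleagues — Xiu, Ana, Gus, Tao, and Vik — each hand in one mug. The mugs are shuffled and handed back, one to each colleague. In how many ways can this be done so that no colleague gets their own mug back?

Count assignments avoiding every fixed point. For any j of the 5 colleagues fixed to their own mug, the other 5−j can be arranged in (5−j)! ways.
By inclusion–exclusion this is Σ_{j=0}^{5} (−1)^j C(5,j)·(5−j)!.
Computing: 120 − 120 + 60 − 20 + 5 − 1 = 44.

44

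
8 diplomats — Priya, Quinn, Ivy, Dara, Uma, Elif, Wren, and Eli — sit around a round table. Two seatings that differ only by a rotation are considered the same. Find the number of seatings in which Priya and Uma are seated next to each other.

Treat {Priya, Uma} as one unit (2 internal orders) and seat the resulting 7 units around the table: (6)! circular arrangements.
So 2 × (6)! = 2 × 720 = 1440.

1440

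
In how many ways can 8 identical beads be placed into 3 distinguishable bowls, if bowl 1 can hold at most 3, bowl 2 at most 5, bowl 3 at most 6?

21

By stars and bars, unrestricted non-negative solutions to x_1+…+x_3 = 8 number C(8+2,2) = 45.
Subtract solutions that violate a single cap (substitute x_i' = x_i − (cap_i+1)): x_1 ≥ 4 gives C(6,2) = 15; x_2 ≥ 6 gives C(4,2) = 6; x_3 ≥ 7 gives C(3,2) = 3. Together 24.
No two caps can be exceeded simultaneously, so the pair terms are all 0.
By inclusion–exclusion the count is 45 − 24 + 0 = 21.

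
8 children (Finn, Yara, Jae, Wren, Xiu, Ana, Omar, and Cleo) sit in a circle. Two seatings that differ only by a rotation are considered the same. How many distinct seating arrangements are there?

5040

Around a circle, 8 distinct people have 8!/8 = (7)! = 5040 rotationally distinct seatings.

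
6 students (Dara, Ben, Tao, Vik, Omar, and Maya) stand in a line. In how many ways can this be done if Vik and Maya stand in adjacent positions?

Place the 4 others and the Vik-Maya pair as 5 objects in a line; the pair has 2 internal arrangements.
That gives 2 × 5! = 2 × 120 = 240.

240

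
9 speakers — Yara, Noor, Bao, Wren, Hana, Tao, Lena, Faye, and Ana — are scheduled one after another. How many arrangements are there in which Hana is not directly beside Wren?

There are 9! = 362880 arrangements in all. If Hana and Wren are adjacent, merging them into one block gives 2·(8)! = 80640 arrangements.
Complementary counting: 362880 − 80640 = 282240.

282240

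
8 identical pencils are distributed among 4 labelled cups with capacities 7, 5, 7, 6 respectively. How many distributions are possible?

149

By stars and bars, unrestricted non-negative solutions to x_1+…+x_4 = 8 number C(8+3,3) = 165.
Subtract solutions that violate a single cap (substitute x_i' = x_i − (cap_i+1)): x_1 ≥ 8 gives C(3,3) = 1; x_2 ≥ 6 gives C(5,3) = 10; x_3 ≥ 8 gives C(3,3) = 1; x_4 ≥ 7 gives C(4,3) = 4. Together 16.
No two caps can be exceeded simultaneously, so the pair terms are all 0.
By inclusion–exclusion the count is 165 − 16 + 0 = 149.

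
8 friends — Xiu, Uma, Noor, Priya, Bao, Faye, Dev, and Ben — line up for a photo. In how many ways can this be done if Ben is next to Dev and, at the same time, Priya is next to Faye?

2880

Treat {Ben,Dev} as one block (2 orders) and {Priya,Faye} as another (2 orders).
That leaves 6 units to arrange: 2 × 2 × 6! = 4 × 720 = 2880.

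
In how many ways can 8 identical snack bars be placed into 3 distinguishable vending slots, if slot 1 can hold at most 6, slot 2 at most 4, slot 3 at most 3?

17

By stars and bars, unrestricted non-negative solutions to x_1+…+x_3 = 8 number C(8+2,2) = 45.
Subtract solutions that violate a single cap (substitute x_i' = x_i − (cap_i+1)): x_1 ≥ 7 gives C(3,2) = 3; x_2 ≥ 5 gives C(5,2) = 10; x_3 ≥ 4 gives C(6,2) = 15. Together 28.
No two caps can be exceeded simultaneously, so the pair terms are all 0.
By inclusion–exclusion the count is 45 − 28 + 0 = 17.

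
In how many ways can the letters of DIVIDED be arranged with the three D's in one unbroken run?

Treat the 3 copies of D as a single block. The multiset to arrange is then {DDD, E, I, I, V}, 5 items in all.
That gives (5)!/(2!) = 60 arrangements.

60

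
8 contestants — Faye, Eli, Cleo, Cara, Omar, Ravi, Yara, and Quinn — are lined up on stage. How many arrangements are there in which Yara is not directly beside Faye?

30240

Of the 8! = 40320 arrangements, those with Yara and Faye adjacent number 2 × 7! = 10080 (treat the pair as a block with 2 internal orders).
So 40320 − 10080 = 30240 arrangements keep them apart.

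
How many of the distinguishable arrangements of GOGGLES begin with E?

120

Fix E in the first position and arrange the remaining 6 letters.
Those 6 letters have G appearing 3 times, giving (6)!/(3!) = 120.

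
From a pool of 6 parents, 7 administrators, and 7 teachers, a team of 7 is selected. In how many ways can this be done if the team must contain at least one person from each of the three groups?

70658

Unrestricted: C(20,7) = 77520 ways to pick any 7 of the 20.
Subtract selections that omit an entire group: no parents → C(14,7) = 3432; no administrators → C(13,7) = 1716; no teachers → C(13,7) = 1716.
Add back selections omitting two groups (i.e. drawn from a single group): C(6,7) + C(7,7) + C(7,7) = 2.
By inclusion–exclusion: 77520 − 6864 + 2 = 70658.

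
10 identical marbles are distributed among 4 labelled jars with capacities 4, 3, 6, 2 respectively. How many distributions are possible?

41

Ignoring the caps, the number of non-negative solutions to x_1+…+x_4 = 10 is C(13,3) = 286.
Subtract solutions that violate a single cap (substitute x_i' = x_i − (cap_i+1)): x_1 ≥ 5 gives C(8,3) = 56; x_2 ≥ 4 gives C(9,3) = 84; x_3 ≥ 7 gives C(6,3) = 20; x_4 ≥ 3 gives C(10,3) = 120. Together 280.
Add back pairs where two caps are both exceeded: 4 + 0 + 10 + 0 + 20 + 1 = 35.
By inclusion–exclusion the count is 286 − 280 + 35 = 41.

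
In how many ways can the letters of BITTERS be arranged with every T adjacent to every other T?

720

Treat the 2 copies of T as a single block. The multiset to arrange is then {TT, B, E, I, R, S}, 6 items in all.
All 6 items are distinct, so there are (6)! = 720 arrangements.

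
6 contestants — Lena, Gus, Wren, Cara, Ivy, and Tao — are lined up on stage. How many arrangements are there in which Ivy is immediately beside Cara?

240

Treat {Ivy, Cara} as a single unit. There are 5 units to order, and the pair itself can be ordered 2 ways.
So the count is 2·(5)! = 240.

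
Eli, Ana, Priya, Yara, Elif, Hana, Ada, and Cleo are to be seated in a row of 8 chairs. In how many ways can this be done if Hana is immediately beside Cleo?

10080

Place the 6 others and the Hana-Cleo pair as 7 objects in a line; the pair has 2 internal arrangements.
That gives 2 × 7! = 2 × 5040 = 10080.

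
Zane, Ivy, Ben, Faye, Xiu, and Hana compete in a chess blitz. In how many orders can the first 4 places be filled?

There are 6 choices for 1st place, 5 for 2nd, and so on down to 3 for position 4.
That gives 6 × 5 × 4 × 3 = 360.

360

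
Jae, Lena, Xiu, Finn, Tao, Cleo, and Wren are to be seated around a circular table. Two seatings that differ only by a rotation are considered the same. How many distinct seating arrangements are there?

720

Around a circle, 7 distinct people have 7!/7 = (6)! = 720 rotationally distinct seatings.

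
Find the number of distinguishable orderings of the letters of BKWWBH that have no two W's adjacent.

120

Total arrangements of BKWWBH: 6!/(2!·2!) = 180.
If the two W's are adjacent, glue them into one block, leaving 5 items to arrange: (5)!/(2!) = 60 ways.
Subtracting, 180 − 60 = 120 arrangements keep the W's apart.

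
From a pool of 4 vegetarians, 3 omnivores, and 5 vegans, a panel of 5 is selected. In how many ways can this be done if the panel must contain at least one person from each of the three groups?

590

Total 5-person selections from all 12: C(12,5) = 792.
Selections missing a whole group: no vegetarians → C(8,5) = 56; no omnivores → C(9,5) = 126; no vegans → C(7,5) = 21.
Add back selections omitting two groups (i.e. drawn from a single group): C(4,5) + C(3,5) + C(5,5) = 1.
By inclusion–exclusion: 792 − 203 + 1 = 590.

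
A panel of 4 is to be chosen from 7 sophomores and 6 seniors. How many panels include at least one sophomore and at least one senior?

Total 4-person selections from all 13: C(13,4) = 715.
Subtract selections that omit an entire group: no sophomores → C(6,4) = 15; no seniors → C(7,4) = 35.
Both groups omitted at once is impossible, so 715 − 50 = 665.

665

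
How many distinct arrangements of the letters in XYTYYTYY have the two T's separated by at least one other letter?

Total arrangements of XYTYYTYY: 8!/(5!·2!) = 168.
Arrangements with the T's together: treat TT as one letter, giving (7)!/(5!) = 42.
Subtracting, 168 − 42 = 126 arrangements keep the T's apart.

126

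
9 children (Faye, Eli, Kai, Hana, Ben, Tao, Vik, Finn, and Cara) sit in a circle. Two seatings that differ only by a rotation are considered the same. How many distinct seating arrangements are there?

Seat Faye anywhere (absorbing the rotational symmetry), then permute the other 8: (8)! = 40320.

40320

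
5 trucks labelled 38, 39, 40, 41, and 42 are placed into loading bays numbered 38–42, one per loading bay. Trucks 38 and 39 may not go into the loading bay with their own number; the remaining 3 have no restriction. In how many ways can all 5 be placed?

Let Aᵢ (for i ∈ {38, 39}) be the placements that put truck i in its forbidden loading bay. Any j of these fix j positions, leaving (5−j)! ways to fill the rest, and there are C(2,j) ways to pick which j.
By inclusion–exclusion, the number of valid placements is Σ_{j=0}^{2} (−1)^j C(2,j)·(5−j)!.
Computing: 120 − 48 + 6 = 78.

78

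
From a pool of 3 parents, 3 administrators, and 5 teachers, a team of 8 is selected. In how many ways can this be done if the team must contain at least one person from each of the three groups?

163

With no constraint there are C(11,8) = 165 possible selections.
Selections missing a whole group: no parents → C(8,8) = 1; no administrators → C(8,8) = 1; no teachers → C(6,8) = 0.
Add back selections omitting two groups (i.e. drawn from a single group): C(3,8) + C(3,8) + C(5,8) = 0.
By inclusion–exclusion: 165 − 2 + 0 = 163.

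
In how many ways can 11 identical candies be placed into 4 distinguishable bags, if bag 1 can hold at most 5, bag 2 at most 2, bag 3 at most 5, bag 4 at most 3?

Ignoring the caps, the number of non-negative solutions to x_1+…+x_4 = 11 is C(14,3) = 364.
Subtract solutions that violate a single cap (substitute x_i' = x_i − (cap_i+1)): x_1 ≥ 6 gives C(8,3) = 56; x_2 ≥ 3 gives C(11,3) = 165; x_3 ≥ 6 gives C(8,3) = 56; x_4 ≥ 4 gives C(10,3) = 120. Together 397.
Add back pairs where two caps are both exceeded: 10 + 0 + 4 + 10 + 35 + 4 = 63.
By inclusion–exclusion the count is 364 − 397 + 63 = 30.

30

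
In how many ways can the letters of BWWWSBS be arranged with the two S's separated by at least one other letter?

There are 7!/(3!·2!·2!) = 210 arrangements of BWWWSBS in total.
Arrangements with the S's together: treat SS as one letter, giving (6)!/(3!·2!) = 60.
Subtracting, 210 − 60 = 150 arrangements keep the S's apart.

150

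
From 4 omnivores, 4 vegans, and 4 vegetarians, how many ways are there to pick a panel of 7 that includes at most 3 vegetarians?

Split by how many vegetarians are chosen (0 through 3).
Sum: C(4,0)·C(8,7) + C(4,1)·C(8,6) + C(4,2)·C(8,5) + C(4,3)·C(8,4) = 8 + 112 + 336 + 280 = 736.

736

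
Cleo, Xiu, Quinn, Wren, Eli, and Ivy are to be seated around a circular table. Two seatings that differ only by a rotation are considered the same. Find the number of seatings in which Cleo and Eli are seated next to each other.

48

Treat {Cleo, Eli} as one unit (2 internal orders) and seat the resulting 5 units around the table: (4)! circular arrangements.
So 2 × (4)! = 2 × 24 = 48.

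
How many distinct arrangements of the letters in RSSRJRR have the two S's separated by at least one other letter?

Total arrangements of RSSRJRR: 7!/(4!·2!) = 105.
Arrangements with the S's together: treat SS as one letter, giving (6)!/(4!) = 30.
Subtracting, 105 − 30 = 75 arrangements keep the S's apart.

75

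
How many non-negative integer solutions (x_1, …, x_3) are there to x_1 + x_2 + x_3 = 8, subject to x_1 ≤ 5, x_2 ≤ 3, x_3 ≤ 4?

14

Without the upper bounds there are C(10,2) = 45 ways to split 8 among 3 variables.
Subtract solutions that violate a single cap (substitute x_i' = x_i − (cap_i+1)): x_1 ≥ 6 gives C(4,2) = 6; x_2 ≥ 4 gives C(6,2) = 15; x_3 ≥ 5 gives C(5,2) = 10. Together 31.
No two caps can be exceeded simultaneously, so the pair terms are all 0.
By inclusion–exclusion the count is 45 − 31 + 0 = 14.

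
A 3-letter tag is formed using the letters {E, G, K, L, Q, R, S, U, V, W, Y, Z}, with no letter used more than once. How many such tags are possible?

This is a permutation of 3 out of 12: P(12,3) = 12!/9!.
12 × 11 × 10 = 1320.

1320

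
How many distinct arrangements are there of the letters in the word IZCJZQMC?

IZCJZQMC has 8 letters with C appearing twice and Z appearing twice.
Dividing 8! = 40320 by 2!·2! = 4 for the repeated letters gives 10080.

10080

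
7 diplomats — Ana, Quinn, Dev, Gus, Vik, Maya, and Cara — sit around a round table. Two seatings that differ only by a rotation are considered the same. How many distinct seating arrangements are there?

720

Fix one person's seat to break rotational symmetry; the remaining 6 people can be arranged in (6)! = 720 ways.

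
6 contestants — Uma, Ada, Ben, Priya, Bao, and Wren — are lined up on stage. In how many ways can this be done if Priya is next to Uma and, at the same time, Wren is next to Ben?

96

Treat {Priya,Uma} as one block (2 orders) and {Wren,Ben} as another (2 orders).
That leaves 4 units to arrange: 2 × 2 × 4! = 4 × 24 = 96.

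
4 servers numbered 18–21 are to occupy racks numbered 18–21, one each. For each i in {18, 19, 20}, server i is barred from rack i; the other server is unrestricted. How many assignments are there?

11

Let Aᵢ (for i ∈ {18, 19, 20}) be the placements that put server i in its forbidden rack. Any j of these fix j positions, leaving (4−j)! ways to fill the rest, and there are C(3,j) ways to pick which j.
By inclusion–exclusion, the number of valid placements is Σ_{j=0}^{3} (−1)^j C(3,j)·(4−j)!.
Computing: 24 − 18 + 6 − 1 = 11.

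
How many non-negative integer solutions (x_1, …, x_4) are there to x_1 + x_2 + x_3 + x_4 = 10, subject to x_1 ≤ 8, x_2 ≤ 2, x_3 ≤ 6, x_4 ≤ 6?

Without the upper bounds there are C(13,3) = 286 ways to split 10 among 4 variables.
Subtract solutions that violate a single cap (substitute x_i' = x_i − (cap_i+1)): x_1 ≥ 9 gives C(4,3) = 4; x_2 ≥ 3 gives C(10,3) = 120; x_3 ≥ 7 gives C(6,3) = 20; x_4 ≥ 7 gives C(6,3) = 20. Together 164.
Add back pairs where two caps are both exceeded: 0 + 0 + 0 + 1 + 1 + 0 = 2.
By inclusion–exclusion the count is 286 − 164 + 2 = 124.

124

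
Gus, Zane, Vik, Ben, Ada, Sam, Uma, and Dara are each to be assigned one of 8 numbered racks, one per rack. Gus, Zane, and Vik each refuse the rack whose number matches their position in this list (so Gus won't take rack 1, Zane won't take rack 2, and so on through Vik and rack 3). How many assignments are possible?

Let Aᵢ (for i ∈ {1, 2, 3}) be the placements that put person i in their forbidden rack. Any j of these fix j positions, leaving (8−j)! ways to fill the rest, and there are C(3,j) ways to pick which j.
By inclusion–exclusion, the number of valid placements is Σ_{j=0}^{3} (−1)^j C(3,j)·(8−j)!.
Computing: 40320 − 15120 + 2160 − 120 = 27240.

27240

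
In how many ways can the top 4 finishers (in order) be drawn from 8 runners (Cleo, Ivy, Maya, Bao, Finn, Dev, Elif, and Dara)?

1680

This is an ordered selection of 4 from 8: P(8,4).
That gives 8 × 7 × 6 × 5 = 1680.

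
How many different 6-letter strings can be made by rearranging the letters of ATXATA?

Letter multiplicities in ATXATA: A×3, T×2, X×1.
Dividing 6! = 720 by 3!·2! = 12 for the repeated letters gives 60.

60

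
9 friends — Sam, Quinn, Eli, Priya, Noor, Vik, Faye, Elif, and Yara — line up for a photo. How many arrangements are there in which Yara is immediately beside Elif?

Place the 7 others and the Yara-Elif pair as 8 objects in a line; the pair has 2 internal arrangements.
That gives 2 × 8! = 2 × 40320 = 80640.

80640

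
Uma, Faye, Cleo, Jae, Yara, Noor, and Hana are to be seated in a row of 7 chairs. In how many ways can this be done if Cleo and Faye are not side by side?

Of the 7! = 5040 arrangements, those with Cleo and Faye adjacent number 2 × 6! = 1440 (treat the pair as a block with 2 internal orders).
So 5040 − 1440 = 3600 arrangements keep them apart.

3600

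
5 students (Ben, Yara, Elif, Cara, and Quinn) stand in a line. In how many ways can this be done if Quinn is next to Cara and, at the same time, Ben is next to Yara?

Treat {Quinn,Cara} as one block (2 orders) and {Ben,Yara} as another (2 orders).
That leaves 3 units to arrange: 2 × 2 × 3! = 4 × 6 = 24.

24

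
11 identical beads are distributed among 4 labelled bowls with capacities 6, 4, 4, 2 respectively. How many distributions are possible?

Ignoring the caps, the number of non-negative solutions to x_1+…+x_4 = 11 is C(14,3) = 364.
Subtract solutions that violate a single cap (substitute x_i' = x_i − (cap_i+1)): x_1 ≥ 7 gives C(7,3) = 35; x_2 ≥ 5 gives C(9,3) = 84; x_3 ≥ 5 gives C(9,3) = 84; x_4 ≥ 3 gives C(11,3) = 165. Together 368.
Add back pairs where two caps are both exceeded: 0 + 0 + 4 + 4 + 20 + 20 = 48.
By inclusion–exclusion the count is 364 − 368 + 48 = 44.

44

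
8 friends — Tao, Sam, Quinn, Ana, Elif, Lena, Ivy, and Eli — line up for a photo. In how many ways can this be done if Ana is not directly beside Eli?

30240

There are 8! = 40320 arrangements in all. If Ana and Eli are adjacent, merging them into one block gives 2·(7)! = 10080 arrangements.
So 40320 − 10080 = 30240 arrangements keep them apart.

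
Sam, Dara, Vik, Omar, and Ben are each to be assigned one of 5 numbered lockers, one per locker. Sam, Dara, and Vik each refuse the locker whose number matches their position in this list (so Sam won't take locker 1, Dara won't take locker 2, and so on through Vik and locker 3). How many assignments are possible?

Let Aᵢ (for i ∈ {1, 2, 3}) be the placements that put person i in their forbidden locker. Any j of these fix j positions, leaving (5−j)! ways to fill the rest, and there are C(3,j) ways to pick which j.
By inclusion–exclusion, the number of valid placements is Σ_{j=0}^{3} (−1)^j C(3,j)·(5−j)!.
Computing: 120 − 72 + 18 − 2 = 64.

64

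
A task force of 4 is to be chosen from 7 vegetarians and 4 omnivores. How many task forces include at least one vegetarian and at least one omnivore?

With no constraint there are C(11,4) = 330 possible selections.
Subtract selections that omit an entire group: no vegetarians → C(4,4) = 1; no omnivores → C(7,4) = 35.
Both groups omitted at once is impossible, so 330 − 36 = 294.

294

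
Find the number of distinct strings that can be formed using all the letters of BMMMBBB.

The 7 letters of BMMMBBB have repeats: B appearing 4 times and M appearing 3 times.
The number of distinct arrangements is 7!/(4!·3!) = 5040/144 = 35.

35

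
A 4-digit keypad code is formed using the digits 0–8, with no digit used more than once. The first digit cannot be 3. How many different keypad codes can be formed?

The first digit has 9−1 = 8 choices (anything except 3).
The remaining 3 digits are filled from the other 8 symbols without repetition: 8 × 7 × 6 = 336.
Total: 8 × 336 = 2688.

2688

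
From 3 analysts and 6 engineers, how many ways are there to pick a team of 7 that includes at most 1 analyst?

3

Split by how many analysts are chosen (0 through 1).
Sum: C(3,0)·C(6,7) + C(3,1)·C(6,6) = 0 + 3 = 3.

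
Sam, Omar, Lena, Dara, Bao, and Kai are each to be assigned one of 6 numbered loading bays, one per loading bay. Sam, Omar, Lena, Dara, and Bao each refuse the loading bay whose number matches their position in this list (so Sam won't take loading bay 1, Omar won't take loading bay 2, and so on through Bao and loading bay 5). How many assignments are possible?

Let Aᵢ (for 1 ≤ i ≤ 5) be the placements that put person i in their forbidden loading bay. Any j of these fix j positions, leaving (6−j)! ways to fill the rest, and there are C(5,j) ways to pick which j.
By inclusion–exclusion, the number of valid placements is Σ_{j=0}^{5} (−1)^j C(5,j)·(6−j)!.
Computing: 720 − 600 + 240 − 60 + 10 − 1 = 309.

309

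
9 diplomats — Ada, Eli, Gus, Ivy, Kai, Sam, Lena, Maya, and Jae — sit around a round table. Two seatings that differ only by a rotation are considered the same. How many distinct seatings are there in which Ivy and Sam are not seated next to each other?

30240

Without the restriction there are (8)! = 40320 seatings.
Those with Ivy next to Sam: fuse the pair into one unit and seat 8 units around a circle — 2·(7)! = 10080.
Subtracting, 40320 − 10080 = 30240.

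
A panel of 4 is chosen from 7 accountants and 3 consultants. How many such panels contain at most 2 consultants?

Split by how many consultants are chosen (0 through 2).
Sum: C(3,0)·C(7,4) + C(3,1)·C(7,3) + C(3,2)·C(7,2) = 35 + 105 + 63 = 203.

203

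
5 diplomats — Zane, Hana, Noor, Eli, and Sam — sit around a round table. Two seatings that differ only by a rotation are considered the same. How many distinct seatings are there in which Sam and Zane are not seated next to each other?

12

All circular seatings of 5 people number (4)! = 24.
Those with Sam next to Zane: fuse the pair into one unit and seat 4 units around a circle — 2·(3)! = 12.
Subtracting, 24 − 12 = 12.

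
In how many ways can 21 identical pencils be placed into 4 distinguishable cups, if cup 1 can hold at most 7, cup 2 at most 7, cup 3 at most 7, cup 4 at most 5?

Ignoring the caps, the number of non-negative solutions to x_1+…+x_4 = 21 is C(24,3) = 2024.
Subtract solutions that violate a single cap (substitute x_i' = x_i − (cap_i+1)): x_1 ≥ 8 gives C(16,3) = 560; x_2 ≥ 8 gives C(16,3) = 560; x_3 ≥ 8 gives C(16,3) = 560; x_4 ≥ 6 gives C(18,3) = 816. Together 2496.
Add back pairs where two caps are both exceeded: 56 + 56 + 120 + 56 + 120 + 120 = 528.
By inclusion–exclusion the count is 2024 − 2496 + 528 = 56.

56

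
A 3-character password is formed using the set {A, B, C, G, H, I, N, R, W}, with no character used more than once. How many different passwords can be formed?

504

This is a permutation of 3 out of 9: P(9,3) = 9!/6!.
9 × 8 × 7 = 504.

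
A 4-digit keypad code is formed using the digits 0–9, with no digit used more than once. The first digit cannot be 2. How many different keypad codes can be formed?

The first digit has 10−1 = 9 choices (anything except 2).
The remaining 3 digits are filled from the other 9 symbols without repetition: 9 × 8 × 7 = 504.
Total: 9 × 504 = 4536.

4536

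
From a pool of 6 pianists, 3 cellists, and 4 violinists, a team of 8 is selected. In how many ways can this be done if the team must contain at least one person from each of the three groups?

1233

With no constraint there are C(13,8) = 1287 possible selections.
Selections missing a whole group: no pianists → C(7,8) = 0; no cellists → C(10,8) = 45; no violinists → C(9,8) = 9.
Add back selections omitting two groups (i.e. drawn from a single group): C(6,8) + C(3,8) + C(4,8) = 0.
By inclusion–exclusion: 1287 − 54 + 0 = 1233.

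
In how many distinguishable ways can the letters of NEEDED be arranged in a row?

The 6 letters of NEEDED have repeats: D appearing twice and E appearing 3 times.
Dividing 6! = 720 by 3!·2! = 12 for the repeated letters gives 60.

60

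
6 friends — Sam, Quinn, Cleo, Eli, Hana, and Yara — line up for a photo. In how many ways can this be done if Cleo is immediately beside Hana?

Treat {Cleo, Hana} as a single unit. There are 5 units to order, and the pair itself can be ordered 2 ways.
That gives 2 × 5! = 2 × 120 = 240.

240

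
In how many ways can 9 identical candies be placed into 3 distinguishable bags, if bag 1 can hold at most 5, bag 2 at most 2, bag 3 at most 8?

17

By stars and bars, unrestricted non-negative solutions to x_1+…+x_3 = 9 number C(9+2,2) = 55.
Subtract solutions that violate a single cap (substitute x_i' = x_i − (cap_i+1)): x_1 ≥ 6 gives C(5,2) = 10; x_2 ≥ 3 gives C(8,2) = 28; x_3 ≥ 9 gives C(2,2) = 1. Together 39.
Add back pairs where two caps are both exceeded: 1 + 0 + 0 = 1.
By inclusion–exclusion the count is 55 − 39 + 1 = 17.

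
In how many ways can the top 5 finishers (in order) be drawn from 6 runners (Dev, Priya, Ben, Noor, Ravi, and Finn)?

720

There are 6 choices for 1st place, 5 for 2nd, and so on down to 2 for position 5.
That gives 6 × 5 × 4 × 3 × 2 = 720.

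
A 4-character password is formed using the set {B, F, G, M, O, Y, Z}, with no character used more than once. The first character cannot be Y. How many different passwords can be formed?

720

The first character has 7−1 = 6 choices (anything except Y).
The remaining 3 characters are filled from the other 6 symbols without repetition: 6 × 5 × 4 = 120.
Total: 6 × 120 = 720.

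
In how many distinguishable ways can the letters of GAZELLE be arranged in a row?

1260

GAZELLE has 7 letters with E appearing twice and L appearing twice.
Dividing 7! = 5040 by 2!·2! = 4 for the repeated letters gives 1260.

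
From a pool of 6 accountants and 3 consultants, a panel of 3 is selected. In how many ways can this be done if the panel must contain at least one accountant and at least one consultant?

Unrestricted: C(9,3) = 84 ways to pick any 3 of the 9.
Subtract selections that omit an entire group: no accountants → C(3,3) = 1; no consultants → C(6,3) = 20.
Both groups omitted at once is impossible, so 84 − 21 = 63.

63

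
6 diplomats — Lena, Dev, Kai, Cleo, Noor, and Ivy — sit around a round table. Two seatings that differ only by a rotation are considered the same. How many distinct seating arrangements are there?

120

Fix one person's seat to break rotational symmetry; the remaining 5 people can be arranged in (5)! = 120 ways.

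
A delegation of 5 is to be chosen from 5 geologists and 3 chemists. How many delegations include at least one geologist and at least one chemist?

Unrestricted: C(8,5) = 56 ways to pick any 5 of the 8.
Selections missing a whole group: no geologists → C(3,5) = 0; no chemists → C(5,5) = 1.
Both groups omitted at once is impossible, so 56 − 1 = 55.

55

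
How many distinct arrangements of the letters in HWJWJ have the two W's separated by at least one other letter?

18

Total arrangements of HWJWJ: 5!/(2!·2!) = 30.
If the two W's are adjacent, glue them into one block, leaving 4 items to arrange: (4)!/(2!) = 12 ways.
Hence 30 − 12 = 18.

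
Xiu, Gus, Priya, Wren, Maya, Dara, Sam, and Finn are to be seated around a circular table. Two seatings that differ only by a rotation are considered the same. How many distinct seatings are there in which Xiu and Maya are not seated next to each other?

Without the restriction there are (7)! = 5040 seatings.
Those with Xiu next to Maya: fuse the pair into one unit and seat 7 units around a circle — 2·(6)! = 1440.
Subtracting, 5040 − 1440 = 3600.

3600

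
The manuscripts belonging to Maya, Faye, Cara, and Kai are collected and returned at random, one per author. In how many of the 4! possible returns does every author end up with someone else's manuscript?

9

This is the derangement count D_4: permutations of 4 items with no fixed point.
By inclusion–exclusion this is Σ_{j=0}^{4} (−1)^j C(4,j)·(4−j)!.
Computing: 24 − 24 + 12 − 4 + 1 = 9.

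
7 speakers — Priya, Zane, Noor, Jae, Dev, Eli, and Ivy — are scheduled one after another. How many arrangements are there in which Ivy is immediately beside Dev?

Glue Ivy and Dev into one block (2 internal orders), leaving 6 units to arrange in a row.
That gives 2 × 6! = 2 × 720 = 1440.

1440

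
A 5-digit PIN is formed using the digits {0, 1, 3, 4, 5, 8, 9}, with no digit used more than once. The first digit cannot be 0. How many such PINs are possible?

2160

The first digit has 7−1 = 6 choices (anything except 0).
The remaining 4 digits are filled from the other 6 symbols without repetition: 6 × 5 × 4 × 3 = 360.
Total: 6 × 360 = 2160.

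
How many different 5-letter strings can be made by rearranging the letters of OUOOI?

20

The 5 letters of OUOOI have repeats: O appearing 3 times.
Dividing 5! = 120 by 3! = 6 for the repeated letters gives 20.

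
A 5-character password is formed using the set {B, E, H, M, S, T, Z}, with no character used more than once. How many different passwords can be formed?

2520

This is a permutation of 5 out of 7: P(7,5) = 7!/2!.
That product is 7 × 6 × 5 × 4 × 3 = 2520.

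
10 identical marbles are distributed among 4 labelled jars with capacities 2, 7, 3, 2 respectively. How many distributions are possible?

26

Without the upper bounds there are C(13,3) = 286 ways to split 10 among 4 jars.
Subtract solutions that violate a single cap (substitute x_i' = x_i − (cap_i+1)): x_1 ≥ 3 gives C(10,3) = 120; x_2 ≥ 8 gives C(5,3) = 10; x_3 ≥ 4 gives C(9,3) = 84; x_4 ≥ 3 gives C(10,3) = 120. Together 334.
Add back pairs where two caps are both exceeded: 0 + 20 + 35 + 0 + 0 + 20 = 75.
Subtract triples: 0 + 0 + 1 + 0 = 1.
By inclusion–exclusion the count is 286 − 334 + 75 − 1 = 26.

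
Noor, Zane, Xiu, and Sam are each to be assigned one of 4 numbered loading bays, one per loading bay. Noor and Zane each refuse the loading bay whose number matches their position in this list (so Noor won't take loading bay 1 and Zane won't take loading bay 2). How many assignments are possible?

Let Aᵢ (for i ∈ {1, 2}) be the placements that put person i in their forbidden loading bay. Any j of these fix j positions, leaving (4−j)! ways to fill the rest, and there are C(2,j) ways to pick which j.
By inclusion–exclusion, the number of valid placements is Σ_{j=0}^{2} (−1)^j C(2,j)·(4−j)!.
Computing: 24 − 12 + 2 = 14.

14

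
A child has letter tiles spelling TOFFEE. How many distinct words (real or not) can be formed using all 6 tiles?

Letter multiplicities in TOFFEE: E×2, F×2, O×1, T×1.
So there are 6! / (2!·2!) = 180 distinguishable arrangements.

180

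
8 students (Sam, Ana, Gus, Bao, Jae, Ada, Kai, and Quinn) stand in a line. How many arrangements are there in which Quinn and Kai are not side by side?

Of the 8! = 40320 arrangements, those with Quinn and Kai adjacent number 2 × 7! = 10080 (treat the pair as a block with 2 internal orders).
Complementary counting: 40320 − 10080 = 30240.

30240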